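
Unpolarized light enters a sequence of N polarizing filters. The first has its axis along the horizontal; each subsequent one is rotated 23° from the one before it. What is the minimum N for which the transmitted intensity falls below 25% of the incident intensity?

N = 6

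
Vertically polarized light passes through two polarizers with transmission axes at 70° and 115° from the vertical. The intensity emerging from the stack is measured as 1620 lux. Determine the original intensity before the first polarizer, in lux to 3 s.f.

I₁ = I₀ cos²(70° − 0°) = I₀ cos²(70°) = 0.117 I₀.
I₂ = I₁ cos²(115° − 70°) = 0.117 I₀ · cos²(45°) = 0.05849 I₀.
So 1620 lux = 0.05849 I₀, giving I₀ = 1620/0.05849 = 2.77e+04 lux.

I₀ ≈ 2.77e4 lux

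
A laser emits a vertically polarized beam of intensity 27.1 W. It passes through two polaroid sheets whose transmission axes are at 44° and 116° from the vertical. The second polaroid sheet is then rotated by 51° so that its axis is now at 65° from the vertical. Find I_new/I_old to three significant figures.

I_new/I_old ≈ 9.13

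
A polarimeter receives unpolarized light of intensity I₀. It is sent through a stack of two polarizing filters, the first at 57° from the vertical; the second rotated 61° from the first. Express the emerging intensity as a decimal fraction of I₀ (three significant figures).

≈ 0.118 I₀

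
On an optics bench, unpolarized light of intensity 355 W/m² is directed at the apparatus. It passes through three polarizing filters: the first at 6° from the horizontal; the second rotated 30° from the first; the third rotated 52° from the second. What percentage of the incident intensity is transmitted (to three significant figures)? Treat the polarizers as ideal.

≈ 14.2%

Unpolarized light through the first polarizer → I₁ = 355 W/m²/2 = 177.5 W/m², polarized at 6°.
I₂ = I₁ · cos²(30°) = 177.5 · 0.75 = 133.1 W/m².
I₃ = I₂ · cos²(52°) = 133.1 · 0.379 = 50.46 W/m².
That is 14.21% of the incident intensity.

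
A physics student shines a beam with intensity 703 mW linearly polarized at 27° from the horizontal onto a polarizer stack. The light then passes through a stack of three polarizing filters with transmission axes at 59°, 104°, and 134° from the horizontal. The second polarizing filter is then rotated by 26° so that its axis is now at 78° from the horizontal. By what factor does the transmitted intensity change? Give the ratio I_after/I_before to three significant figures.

Before rotation:
By Malus's law, I₁ = I₀ cos²(59° − 27°) = I₀ cos²(32°) = 0.7192 I₀.
I₂ = I₁ cos²(104° − 59°) = 0.7192 I₀ · cos²(45°) = 0.3596 I₀.
I₃ = I₂ cos²(134° − 104°) = 0.3596 I₀ · cos²(30°) = 0.2697 I₀.
After rotation:
I₁ = I₀ cos²(59° − 27°) = I₀ cos²(32°) = 0.7192 I₀.
I₂ = I₁ cos²(78° − 59°) = 0.7192 I₀ · cos²(19°) = 0.643 I₀.
I₃ = I₂ cos²(134° − 78°) = 0.643 I₀ · cos²(56°) = 0.2011 I₀.
Ratio = 0.2011 / 0.2697 = 0.7455.

I_new/I_old ≈ 0.745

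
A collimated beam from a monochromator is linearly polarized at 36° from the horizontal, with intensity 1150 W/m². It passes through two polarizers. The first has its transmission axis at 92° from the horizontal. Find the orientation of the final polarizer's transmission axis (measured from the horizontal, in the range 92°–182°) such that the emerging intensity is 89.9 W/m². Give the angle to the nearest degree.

θ ≈ 152°

By Malus's law, I₁ = I₀ cos²(92° − 36°) = I₀ cos²(56°) = 0.3127 I₀.
Target fraction: 89.9 / 1150 W/m² = 0.07817 of I₀.
Need I₂/I₀ = 0.07817, so cos²(θ − 92°) = 0.07817 / 0.3127 = 0.25.
θ − 92° = arccos(√0.25) = 60.0°, giving θ ≈ 92 + 60.0 = 152.0°.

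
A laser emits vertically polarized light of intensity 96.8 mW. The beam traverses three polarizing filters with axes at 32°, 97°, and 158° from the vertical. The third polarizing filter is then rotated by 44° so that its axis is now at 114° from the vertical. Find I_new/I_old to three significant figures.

I_new/I_old ≈ 3.89

Before rotation:
I₁ = I₀ cos²(32° − 0°) = I₀ cos²(32°) = 0.7192 I₀.
I₂ = I₁ cos²(97° − 32°) = 0.7192 I₀ · cos²(65°) = 0.1285 I₀.
I₃ = I₂ cos²(158° − 97°) = 0.1285 I₀ · cos²(61°) = 0.03019 I₀.
After rotation:
I₁ = I₀ cos²(32° − 0°) = I₀ cos²(32°) = 0.7192 I₀.
I₂ = I₁ cos²(97° − 32°) = 0.7192 I₀ · cos²(65°) = 0.1285 I₀.
I₃ = I₂ cos²(114° − 97°) = 0.1285 I₀ · cos²(17°) = 0.1175 I₀.
Ratio = 0.1175 / 0.03019 = 3.891.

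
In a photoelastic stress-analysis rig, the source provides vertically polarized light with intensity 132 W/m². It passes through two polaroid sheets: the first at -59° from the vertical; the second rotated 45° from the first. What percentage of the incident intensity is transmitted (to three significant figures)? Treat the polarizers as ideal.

By Malus's law, I₁ = 132 W/m² · cos²(59°) = 35.01 W/m².
I₂ = I₁ · cos²(45°) = 35.01 · 0.5 = 17.51 W/m².
That is 13.26% of the incident intensity.

≈ 13.3%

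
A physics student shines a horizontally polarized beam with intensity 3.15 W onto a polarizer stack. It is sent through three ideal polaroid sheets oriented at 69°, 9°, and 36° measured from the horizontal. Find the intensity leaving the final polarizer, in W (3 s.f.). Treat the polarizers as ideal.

I ≈ 0.0803 W

By Malus's law, I₁ = 3.15 W · cos²(69°) = 0.4045 W.
I₂ = I₁ · cos²(60°) = 0.4045 · 0.25 = 0.1011 W.
I₃ = I₂ · cos²(27°) = 0.1011 · 0.7939 = 0.08029 W.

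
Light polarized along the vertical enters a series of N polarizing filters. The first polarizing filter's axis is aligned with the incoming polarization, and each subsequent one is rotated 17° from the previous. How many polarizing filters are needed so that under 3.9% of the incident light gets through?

First polarizer is aligned with the polarization: full transmission.
Each further stage multiplies by cos²(17°) = 0.9145.
After N polarizers: T = 0.9145^(N−1). Require T < 0.039 ⇒ N−1 > ln(0.039)/ln(0.9145) = 36.31, so N−1 ≥ 37 and N = 38.
Check: N=38 gives T = 0.03665 < 0.039; N=37 gives T = 0.04008.

N = 38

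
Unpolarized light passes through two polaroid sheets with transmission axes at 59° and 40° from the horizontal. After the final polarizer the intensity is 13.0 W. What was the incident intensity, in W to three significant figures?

I₀ ≈ 29.1 W

Unpolarized light through the first polarizer → I₁ = ½ I₀, now polarized at 59°.
I₂ = I₁ cos²(40° − 59°) = 0.5 I₀ · cos²(19°) = 0.447 I₀.
So 13.0 W = 0.447 I₀, giving I₀ = 13.0/0.447 = 29.08 W.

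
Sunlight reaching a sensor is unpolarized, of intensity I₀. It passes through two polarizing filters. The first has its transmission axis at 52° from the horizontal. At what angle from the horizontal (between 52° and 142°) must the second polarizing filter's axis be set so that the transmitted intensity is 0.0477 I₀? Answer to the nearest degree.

Unpolarized light through the first polarizer → I₁ = ½ I₀, now polarized at 52°.
Need I₂/I₀ = 0.0477, so cos²(θ − 52°) = 0.0477 / 0.5 = 0.0954.
θ − 52° = arccos(√0.0954) = 72.0°, giving θ ≈ 52 + 72.0 = 124.0°.

θ ≈ 124°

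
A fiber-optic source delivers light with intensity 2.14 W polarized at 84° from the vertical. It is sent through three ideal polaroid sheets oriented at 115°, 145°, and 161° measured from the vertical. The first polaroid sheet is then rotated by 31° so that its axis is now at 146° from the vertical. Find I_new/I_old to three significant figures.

Before rotation:
I₁ = I₀ cos²(115° − 84°) = I₀ cos²(31°) = 0.7347 I₀.
I₂ = I₁ cos²(145° − 115°) = 0.7347 I₀ · cos²(30°) = 0.5511 I₀.
I₃ = I₂ cos²(161° − 145°) = 0.5511 I₀ · cos²(16°) = 0.5092 I₀.
After rotation:
I₁ = I₀ cos²(146° − 84°) = I₀ cos²(62°) = 0.2204 I₀.
I₂ = I₁ cos²(145° − 146°) = 0.2204 I₀ · cos²(1°) = 0.2203 I₀.
I₃ = I₂ cos²(161° − 145°) = 0.2203 I₀ · cos²(16°) = 0.2036 I₀.
Ratio = 0.2036 / 0.5092 = 0.3998.

I_new/I_old ≈ 0.400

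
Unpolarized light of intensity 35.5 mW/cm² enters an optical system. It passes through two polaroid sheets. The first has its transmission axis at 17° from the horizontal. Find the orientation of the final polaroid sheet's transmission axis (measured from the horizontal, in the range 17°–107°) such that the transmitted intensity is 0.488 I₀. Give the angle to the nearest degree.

θ ≈ 26°

Unpolarized light through the first polarizer → I₁ = ½ I₀, now polarized at 17°.
Need I₂/I₀ = 0.488, so cos²(θ − 17°) = 0.488 / 0.5 = 0.976.
θ − 17° = arccos(√0.976) = 8.9°, giving θ ≈ 17 + 8.9 = 25.9°.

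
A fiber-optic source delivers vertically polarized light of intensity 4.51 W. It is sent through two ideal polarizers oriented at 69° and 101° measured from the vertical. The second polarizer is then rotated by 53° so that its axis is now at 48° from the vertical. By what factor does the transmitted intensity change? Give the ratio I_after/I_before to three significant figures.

Before rotation:
By Malus's law, I₁ = I₀ cos²(69° − 0°) = I₀ cos²(69°) = 0.1284 I₀.
I₂ = I₁ cos²(101° − 69°) = 0.1284 I₀ · cos²(32°) = 0.09236 I₀.
After rotation:
I₁ = I₀ cos²(69° − 0°) = I₀ cos²(69°) = 0.1284 I₀.
I₂ = I₁ cos²(48° − 69°) = 0.1284 I₀ · cos²(21°) = 0.1119 I₀.
Ratio = 0.1119 / 0.09236 = 1.212.

I_new/I_old ≈ 1.21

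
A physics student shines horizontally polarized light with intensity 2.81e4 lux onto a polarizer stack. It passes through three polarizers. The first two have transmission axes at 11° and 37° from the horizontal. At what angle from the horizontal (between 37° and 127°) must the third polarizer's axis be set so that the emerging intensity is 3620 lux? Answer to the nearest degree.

θ ≈ 103°

I₁ = I₀ cos²(11° − 0°) = I₀ cos²(11°) = 0.9636 I₀.
I₂ = I₁ cos²(37° − 11°) = 0.9636 I₀ · cos²(26°) = 0.7784 I₀.
Target fraction: 3620 / 2.81e4 lux = 0.1288 of I₀.
Need I₃/I₀ = 0.1288, so cos²(θ − 37°) = 0.1288 / 0.7784 = 0.1655.
θ − 37° = arccos(√0.1655) = 66.0°, giving θ ≈ 37 + 66.0 = 103.0°.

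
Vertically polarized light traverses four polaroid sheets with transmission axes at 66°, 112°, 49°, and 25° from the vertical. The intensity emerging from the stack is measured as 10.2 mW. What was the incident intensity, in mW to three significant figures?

I₁ = I₀ cos²(66° − 0°) = I₀ cos²(66°) = 0.1654 I₀.
I₂ = I₁ cos²(112° − 66°) = 0.1654 I₀ · cos²(46°) = 0.07983 I₀.
I₃ = I₂ cos²(49° − 112°) = 0.07983 I₀ · cos²(63°) = 0.01645 I₀.
I₄ = I₃ cos²(25° − 49°) = 0.01645 I₀ · cos²(24°) = 0.01373 I₀.
So 10.2 mW = 0.01373 I₀, giving I₀ = 10.2/0.01373 = 742.8 mW.

I₀ ≈ 743 mW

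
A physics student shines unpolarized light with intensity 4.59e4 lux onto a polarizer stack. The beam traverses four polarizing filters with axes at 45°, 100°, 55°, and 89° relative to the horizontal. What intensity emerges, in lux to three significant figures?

I ≈ 2590 lux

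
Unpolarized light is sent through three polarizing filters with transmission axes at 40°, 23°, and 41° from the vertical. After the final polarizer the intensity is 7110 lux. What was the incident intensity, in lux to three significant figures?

I₀ ≈ 1.72e4 lux

Unpolarized light through the first polarizer → I₁ = ½ I₀, now polarized at 40°.
I₂ = I₁ cos²(23° − 40°) = 0.5 I₀ · cos²(17°) = 0.4573 I₀.
I₃ = I₂ cos²(41° − 23°) = 0.4573 I₀ · cos²(18°) = 0.4136 I₀.
So 7110 lux = 0.4136 I₀, giving I₀ = 7110/0.4136 = 1.719e+04 lux.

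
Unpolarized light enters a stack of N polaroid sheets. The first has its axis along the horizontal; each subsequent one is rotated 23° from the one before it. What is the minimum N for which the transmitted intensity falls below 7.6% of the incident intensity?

N = 13

First polarizer halves the unpolarized light: factor 1/2.
Each further stage multiplies by cos²(23°) = 0.8473.
After N polarizers: T = 0.5·0.8473^(N−1). Require T < 0.076 ⇒ N−1 > ln(0.076/0.5)/ln(0.8473) = 11.37, so N−1 ≥ 12 and N = 13.
Check: N=13 gives T = 0.06849 < 0.076; N=12 gives T = 0.08082.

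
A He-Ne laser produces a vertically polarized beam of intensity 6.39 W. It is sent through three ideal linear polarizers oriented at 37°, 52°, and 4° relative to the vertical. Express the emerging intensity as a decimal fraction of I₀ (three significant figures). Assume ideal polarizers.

I/I₀ ≈ 0.266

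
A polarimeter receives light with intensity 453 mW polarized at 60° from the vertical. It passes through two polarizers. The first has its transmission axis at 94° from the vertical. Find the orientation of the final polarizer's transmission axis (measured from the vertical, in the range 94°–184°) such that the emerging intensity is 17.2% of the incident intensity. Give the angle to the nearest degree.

θ ≈ 154°

I₁ = I₀ cos²(94° − 60°) = I₀ cos²(34°) = 0.6873 I₀.
Need I₂/I₀ = 0.172, so cos²(θ − 94°) = 0.172 / 0.6873 = 0.2503.
θ − 94° = arccos(√0.2503) = 60.0°, giving θ ≈ 94 + 60.0 = 154.0°.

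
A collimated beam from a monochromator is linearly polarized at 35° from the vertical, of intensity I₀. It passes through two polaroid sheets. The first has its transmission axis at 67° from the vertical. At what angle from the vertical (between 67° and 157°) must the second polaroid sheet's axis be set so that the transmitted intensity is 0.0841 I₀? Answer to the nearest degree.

I₁ = I₀ cos²(67° − 35°) = I₀ cos²(32°) = 0.7192 I₀.
Need I₂/I₀ = 0.0841, so cos²(θ − 67°) = 0.0841 / 0.7192 = 0.1169.
θ − 67° = arccos(√0.1169) = 70.0°, giving θ ≈ 67 + 70.0 = 137.0°.

θ ≈ 137°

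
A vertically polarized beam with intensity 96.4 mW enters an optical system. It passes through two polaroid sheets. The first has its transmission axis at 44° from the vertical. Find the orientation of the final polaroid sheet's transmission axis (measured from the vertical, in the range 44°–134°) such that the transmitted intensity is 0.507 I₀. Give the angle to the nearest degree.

I₁ = I₀ cos²(44° − 0°) = I₀ cos²(44°) = 0.5174 I₀.
Need I₂/I₀ = 0.507, so cos²(θ − 44°) = 0.507 / 0.5174 = 0.9798.
θ − 44° = arccos(√0.9798) = 8.2°, giving θ ≈ 44 + 8.2 = 52.2°.

θ ≈ 52°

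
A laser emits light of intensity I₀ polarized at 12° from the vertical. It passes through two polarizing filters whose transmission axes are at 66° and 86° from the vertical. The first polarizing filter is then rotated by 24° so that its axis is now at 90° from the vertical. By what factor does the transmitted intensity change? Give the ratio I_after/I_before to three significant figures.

I_new/I_old ≈ 0.141

Before rotation:
I₁ = I₀ cos²(66° − 12°) = I₀ cos²(54°) = 0.3455 I₀.
I₂ = I₁ cos²(86° − 66°) = 0.3455 I₀ · cos²(20°) = 0.3051 I₀.
After rotation:
I₁ = I₀ cos²(90° − 12°) = I₀ cos²(78°) = 0.04323 I₀.
I₂ = I₁ cos²(86° − 90°) = 0.04323 I₀ · cos²(4°) = 0.04302 I₀.
Ratio = 0.04302 / 0.3051 = 0.141.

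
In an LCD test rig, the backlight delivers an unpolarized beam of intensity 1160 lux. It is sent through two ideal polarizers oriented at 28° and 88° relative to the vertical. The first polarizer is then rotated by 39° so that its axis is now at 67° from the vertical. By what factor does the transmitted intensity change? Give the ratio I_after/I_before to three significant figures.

I_new/I_old ≈ 3.49

Before rotation:
Unpolarized light through the first polarizer → I₁ = ½ I₀, now polarized at 28°.
I₂ = I₁ cos²(88° − 28°) = 0.5 I₀ · cos²(60°) = 0.125 I₀.
After rotation:
Unpolarized light through the first polarizer → I₁ = ½ I₀, now polarized at 67°.
I₂ = I₁ cos²(88° − 67°) = 0.5 I₀ · cos²(21°) = 0.4358 I₀.
Ratio = 0.4358 / 0.125 = 3.486.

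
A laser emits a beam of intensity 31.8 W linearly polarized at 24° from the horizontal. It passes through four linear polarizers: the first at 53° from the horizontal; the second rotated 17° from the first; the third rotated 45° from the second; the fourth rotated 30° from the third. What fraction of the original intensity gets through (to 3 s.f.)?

I/I₀ ≈ 0.262

By Malus's law, I₁ = 31.8 W · cos²(29°) = 24.33 W.
I₂ = I₁ · cos²(17°) = 24.33 · 0.9145 = 22.25 W.
I₃ = I₂ · cos²(45°) = 22.25 · 0.5 = 11.12 W.
I₄ = I₃ · cos²(30°) = 11.12 · 0.75 = 8.342 W.
Transmitted fraction = 0.2623.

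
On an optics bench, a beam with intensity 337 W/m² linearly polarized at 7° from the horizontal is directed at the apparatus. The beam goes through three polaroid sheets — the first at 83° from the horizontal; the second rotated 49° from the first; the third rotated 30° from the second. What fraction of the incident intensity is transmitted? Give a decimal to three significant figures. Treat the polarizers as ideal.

I/I₀ ≈ 0.0189

I₁ = 337 W/m² · cos²(76°) = 19.72 W/m².
I₂ = I₁ · cos²(49°) = 19.72 · 0.4304 = 8.489 W/m².
I₃ = I₂ · cos²(30°) = 8.489 · 0.75 = 6.367 W/m².
Transmitted fraction = 0.01889.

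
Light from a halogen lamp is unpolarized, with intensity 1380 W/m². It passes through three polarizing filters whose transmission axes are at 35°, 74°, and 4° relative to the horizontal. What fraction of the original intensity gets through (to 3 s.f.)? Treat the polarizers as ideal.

I/I₀ ≈ 0.0353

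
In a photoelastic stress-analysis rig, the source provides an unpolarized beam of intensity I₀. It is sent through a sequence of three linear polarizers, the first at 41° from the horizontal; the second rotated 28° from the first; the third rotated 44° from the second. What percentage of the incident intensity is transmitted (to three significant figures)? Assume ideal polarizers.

Unpolarized light through the first polarizer → I₁ = ½ I₀, now polarized at 41°.
I₂ = I₁ cos²(28°) = 0.5 · 0.7796 I₀ = 0.3898 I₀.
I₃ = I₂ cos²(44°) = 0.3898 · 0.5174 I₀ = 0.2017 I₀.
That is 20.17% of the incident intensity.

≈ 20.2%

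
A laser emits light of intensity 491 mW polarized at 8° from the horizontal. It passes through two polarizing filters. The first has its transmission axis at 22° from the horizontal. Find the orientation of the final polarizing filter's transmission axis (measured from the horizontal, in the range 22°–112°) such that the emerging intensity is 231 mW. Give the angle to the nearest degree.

By Malus's law, I₁ = I₀ cos²(22° − 8°) = I₀ cos²(14°) = 0.9415 I₀.
Target fraction: 231 / 491 mW = 0.4705 of I₀.
Need I₂/I₀ = 0.4705, so cos²(θ − 22°) = 0.4705 / 0.9415 = 0.4997.
θ − 22° = arccos(√0.4997) = 45.0°, giving θ ≈ 22 + 45.0 = 67.0°.

θ ≈ 67°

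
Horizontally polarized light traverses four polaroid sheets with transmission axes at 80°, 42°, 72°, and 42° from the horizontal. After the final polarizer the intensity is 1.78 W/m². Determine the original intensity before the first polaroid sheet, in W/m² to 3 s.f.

I₀ ≈ 169 W/m²

By Malus's law, I₁ = I₀ cos²(80° − 0°) = I₀ cos²(80°) = 0.03015 I₀.
I₂ = I₁ cos²(42° − 80°) = 0.03015 I₀ · cos²(38°) = 0.01872 I₀.
I₃ = I₂ cos²(72° − 42°) = 0.01872 I₀ · cos²(30°) = 0.01404 I₀.
I₄ = I₃ cos²(42° − 72°) = 0.01404 I₀ · cos²(30°) = 0.01053 I₀.
So 1.78 W/m² = 0.01053 I₀, giving I₀ = 1.78/0.01053 = 169 W/m².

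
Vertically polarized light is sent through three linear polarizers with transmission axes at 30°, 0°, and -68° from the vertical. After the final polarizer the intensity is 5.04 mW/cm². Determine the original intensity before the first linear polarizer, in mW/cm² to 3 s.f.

I₁ = I₀ cos²(30° − 0°) = I₀ cos²(30°) = 0.75 I₀.
I₂ = I₁ cos²(0° − 30°) = 0.75 I₀ · cos²(30°) = 0.5625 I₀.
I₃ = I₂ cos²(-68° − 0°) = 0.5625 I₀ · cos²(68°) = 0.07894 I₀.
So 5.04 mW/cm² = 0.07894 I₀, giving I₀ = 5.04/0.07894 = 63.85 mW/cm².

I₀ ≈ 63.8 mW/cm²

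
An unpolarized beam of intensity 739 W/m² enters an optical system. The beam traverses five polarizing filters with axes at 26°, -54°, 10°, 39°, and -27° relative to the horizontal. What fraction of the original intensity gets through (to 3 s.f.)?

I/I₀ ≈ 0.000367

Unpolarized light through the first polarizer → I₁ = 739 W/m²/2 = 369.5 W/m², polarized at 26°.
I₂ = I₁ · cos²(80°) = 369.5 · 0.03015 = 11.14 W/m².
I₃ = I₂ · cos²(64°) = 11.14 · 0.1922 = 2.141 W/m².
I₄ = I₃ · cos²(29°) = 2.141 · 0.765 = 1.638 W/m².
I₅ = I₄ · cos²(66°) = 1.638 · 0.1654 = 0.271 W/m².
Transmitted fraction = 0.0003667.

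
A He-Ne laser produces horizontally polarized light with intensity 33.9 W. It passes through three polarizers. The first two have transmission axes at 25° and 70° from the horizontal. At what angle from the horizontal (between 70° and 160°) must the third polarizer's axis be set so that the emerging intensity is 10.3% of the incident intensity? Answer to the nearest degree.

θ ≈ 130°

By Malus's law, I₁ = I₀ cos²(25° − 0°) = I₀ cos²(25°) = 0.8214 I₀.
I₂ = I₁ cos²(70° − 25°) = 0.8214 I₀ · cos²(45°) = 0.4107 I₀.
Need I₃/I₀ = 0.103, so cos²(θ − 70°) = 0.103 / 0.4107 = 0.2508.
θ − 70° = arccos(√0.2508) = 59.9°, giving θ ≈ 70 + 59.9 = 129.9°.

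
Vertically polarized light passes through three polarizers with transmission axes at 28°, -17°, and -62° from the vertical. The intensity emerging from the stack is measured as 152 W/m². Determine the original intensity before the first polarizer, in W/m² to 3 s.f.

By Malus's law, I₁ = I₀ cos²(28° − 0°) = I₀ cos²(28°) = 0.7796 I₀.
I₂ = I₁ cos²(-17° − 28°) = 0.7796 I₀ · cos²(45°) = 0.3898 I₀.
I₃ = I₂ cos²(-62° + 17°) = 0.3898 I₀ · cos²(45°) = 0.1949 I₀.
So 152 W/m² = 0.1949 I₀, giving I₀ = 152/0.1949 = 779.9 W/m².

I₀ ≈ 780 W/m²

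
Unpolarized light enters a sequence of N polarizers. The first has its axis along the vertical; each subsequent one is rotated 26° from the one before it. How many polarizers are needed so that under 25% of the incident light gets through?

N = 5

First polarizer halves the unpolarized light: factor 1/2.
Each further stage multiplies by cos²(26°) = 0.8078.
After N polarizers: T = 0.5·0.8078^(N−1). Require T < 0.25 ⇒ N−1 > ln(0.25/0.5)/ln(0.8078) = 3.25, so N−1 ≥ 4 and N = 5.
Check: N=5 gives T = 0.2129 < 0.25; N=4 gives T = 0.2636.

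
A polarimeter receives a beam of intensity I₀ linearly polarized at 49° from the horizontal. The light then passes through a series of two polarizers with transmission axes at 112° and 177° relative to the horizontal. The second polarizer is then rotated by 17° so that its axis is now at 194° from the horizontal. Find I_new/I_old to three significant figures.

Before rotation:
By Malus's law, I₁ = I₀ cos²(112° − 49°) = I₀ cos²(63°) = 0.2061 I₀.
I₂ = I₁ cos²(177° − 112°) = 0.2061 I₀ · cos²(65°) = 0.03681 I₀.
After rotation:
I₁ = I₀ cos²(112° − 49°) = I₀ cos²(63°) = 0.2061 I₀.
I₂ = I₁ cos²(194° − 112°) = 0.2061 I₀ · cos²(82°) = 0.003992 I₀.
Ratio = 0.003992 / 0.03681 = 0.1084.

I_new/I_old ≈ 0.108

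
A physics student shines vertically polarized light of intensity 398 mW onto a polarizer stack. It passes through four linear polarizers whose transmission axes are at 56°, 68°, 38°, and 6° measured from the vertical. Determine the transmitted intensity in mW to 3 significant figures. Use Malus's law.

I ≈ 64.2 mW

By Malus's law, I₁ = 398 mW · cos²(56°) = 124.5 mW.
I₂ = I₁ · cos²(12°) = 124.5 · 0.9568 = 119.1 mW.
I₃ = I₂ · cos²(30°) = 119.1 · 0.75 = 89.31 mW.
I₄ = I₃ · cos²(32°) = 89.31 · 0.7192 = 64.23 mW.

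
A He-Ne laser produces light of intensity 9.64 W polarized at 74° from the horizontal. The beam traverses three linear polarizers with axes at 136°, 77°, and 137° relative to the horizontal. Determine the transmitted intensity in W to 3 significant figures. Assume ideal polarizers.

I ≈ 0.141 W

By Malus's law, I₁ = 9.64 W · cos²(62°) = 2.125 W.
I₂ = I₁ · cos²(59°) = 2.125 · 0.2653 = 0.5636 W.
I₃ = I₂ · cos²(60°) = 0.5636 · 0.25 = 0.1409 W.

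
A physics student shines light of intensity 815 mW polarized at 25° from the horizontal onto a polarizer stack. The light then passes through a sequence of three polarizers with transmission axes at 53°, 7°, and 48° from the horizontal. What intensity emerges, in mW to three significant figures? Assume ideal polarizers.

I ≈ 175 mW

I₁ = 815 mW · cos²(28°) = 635.4 mW.
I₂ = I₁ · cos²(46°) = 635.4 · 0.4826 = 306.6 mW.
I₃ = I₂ · cos²(41°) = 306.6 · 0.5696 = 174.6 mW.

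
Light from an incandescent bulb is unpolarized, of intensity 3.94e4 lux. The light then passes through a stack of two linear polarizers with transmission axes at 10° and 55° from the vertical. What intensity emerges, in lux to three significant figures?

Unpolarized light through the first polarizer → I₁ = 3.94e4 lux/2 = 1.97e+04 lux, polarized at 10°.
I₂ = I₁ · cos²(45°) = 1.97e+04 · 0.5 = 9850 lux.

I ≈ 9850 lux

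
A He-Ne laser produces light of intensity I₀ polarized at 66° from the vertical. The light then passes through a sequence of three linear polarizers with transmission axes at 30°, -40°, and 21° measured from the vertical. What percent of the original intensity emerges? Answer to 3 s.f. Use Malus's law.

≈ 1.80%

By Malus's law, I₁ = I₀ cos²(30° − 66°) = I₀ cos²(36°) = 0.6545 I₀.
I₂ = I₁ cos²(-40° − 30°) = 0.6545 I₀ · cos²(70°) = 0.07656 I₀.
I₃ = I₂ cos²(21° + 40°) = 0.07656 I₀ · cos²(61°) = 0.018 I₀.
That is 1.8% of the incident intensity.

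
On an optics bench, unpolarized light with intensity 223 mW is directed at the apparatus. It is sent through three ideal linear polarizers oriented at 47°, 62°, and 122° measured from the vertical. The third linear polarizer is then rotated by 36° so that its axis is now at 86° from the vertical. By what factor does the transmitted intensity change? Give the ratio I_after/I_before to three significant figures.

I_new/I_old ≈ 3.34

Before rotation:
Unpolarized light through the first polarizer → I₁ = ½ I₀, now polarized at 47°.
I₂ = I₁ cos²(62° − 47°) = 0.5 I₀ · cos²(15°) = 0.4665 I₀.
I₃ = I₂ cos²(122° − 62°) = 0.4665 I₀ · cos²(60°) = 0.1166 I₀.
After rotation:
Unpolarized light through the first polarizer → I₁ = ½ I₀, now polarized at 47°.
I₂ = I₁ cos²(62° − 47°) = 0.5 I₀ · cos²(15°) = 0.4665 I₀.
I₃ = I₂ cos²(86° − 62°) = 0.4665 I₀ · cos²(24°) = 0.3893 I₀.
Ratio = 0.3893 / 0.1166 = 3.338.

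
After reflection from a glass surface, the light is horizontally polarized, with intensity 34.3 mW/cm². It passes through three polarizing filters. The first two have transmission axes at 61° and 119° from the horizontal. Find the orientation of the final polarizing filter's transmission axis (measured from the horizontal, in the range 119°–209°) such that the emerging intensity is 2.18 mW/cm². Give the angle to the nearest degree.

I₁ = I₀ cos²(61° − 0°) = I₀ cos²(61°) = 0.235 I₀.
I₂ = I₁ cos²(119° − 61°) = 0.235 I₀ · cos²(58°) = 0.066 I₀.
Target fraction: 2.18 / 34.3 mW/cm² = 0.06356 of I₀.
Need I₃/I₀ = 0.06356, so cos²(θ − 119°) = 0.06356 / 0.066 = 0.9629.
θ − 119° = arccos(√0.9629) = 11.1°, giving θ ≈ 119 + 11.1 = 130.1°.

θ ≈ 130°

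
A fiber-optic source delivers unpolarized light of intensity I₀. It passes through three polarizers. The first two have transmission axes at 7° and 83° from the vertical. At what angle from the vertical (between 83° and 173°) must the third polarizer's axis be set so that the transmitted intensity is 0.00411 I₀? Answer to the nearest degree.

Unpolarized light through the first polarizer → I₁ = ½ I₀, now polarized at 7°.
I₂ = I₁ cos²(83° − 7°) = 0.5 I₀ · cos²(76°) = 0.02926 I₀.
Need I₃/I₀ = 0.00411, so cos²(θ − 83°) = 0.00411 / 0.02926 = 0.1404.
θ − 83° = arccos(√0.1404) = 68.0°, giving θ ≈ 83 + 68.0 = 151.0°.

θ ≈ 151°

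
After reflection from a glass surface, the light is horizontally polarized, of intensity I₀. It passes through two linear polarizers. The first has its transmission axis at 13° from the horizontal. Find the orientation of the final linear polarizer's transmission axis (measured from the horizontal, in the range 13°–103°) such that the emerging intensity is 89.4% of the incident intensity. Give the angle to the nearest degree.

θ ≈ 27°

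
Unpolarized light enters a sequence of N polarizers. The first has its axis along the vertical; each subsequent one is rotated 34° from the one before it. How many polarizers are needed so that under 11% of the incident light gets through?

N = 6

First polarizer halves the unpolarized light: factor 1/2.
Each further stage multiplies by cos²(34°) = 0.6873.
After N polarizers: T = 0.5·0.6873^(N−1). Require T < 0.11 ⇒ N−1 > ln(0.11/0.5)/ln(0.6873) = 4.04, so N−1 ≥ 5 and N = 6.
Check: N=6 gives T = 0.07669 < 0.11; N=5 gives T = 0.1116.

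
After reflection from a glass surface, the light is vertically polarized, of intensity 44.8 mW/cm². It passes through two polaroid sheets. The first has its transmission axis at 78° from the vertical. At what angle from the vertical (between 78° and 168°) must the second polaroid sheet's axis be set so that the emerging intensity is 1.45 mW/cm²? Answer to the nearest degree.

By Malus's law, I₁ = I₀ cos²(78° − 0°) = I₀ cos²(78°) = 0.04323 I₀.
Target fraction: 1.45 / 44.8 mW/cm² = 0.03237 of I₀.
Need I₂/I₀ = 0.03237, so cos²(θ − 78°) = 0.03237 / 0.04323 = 0.7487.
θ − 78° = arccos(√0.7487) = 30.1°, giving θ ≈ 78 + 30.1 = 108.1°.

θ ≈ 108°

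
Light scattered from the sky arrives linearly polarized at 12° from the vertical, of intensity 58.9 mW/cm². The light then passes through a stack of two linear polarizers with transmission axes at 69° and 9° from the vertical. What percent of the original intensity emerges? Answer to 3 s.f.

I₁ = 58.9 mW/cm² · cos²(57°) = 17.47 mW/cm².
I₂ = I₁ · cos²(60°) = 17.47 · 0.25 = 4.368 mW/cm².
That is 7.416% of the incident intensity.

≈ 7.42%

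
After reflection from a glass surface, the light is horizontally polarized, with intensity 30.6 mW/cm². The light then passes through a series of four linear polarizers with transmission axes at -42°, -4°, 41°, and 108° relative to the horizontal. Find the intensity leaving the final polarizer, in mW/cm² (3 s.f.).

I ≈ 0.801 mW/cm²

I₁ = 30.6 mW/cm² · cos²(42°) = 16.9 mW/cm².
I₂ = I₁ · cos²(38°) = 16.9 · 0.621 = 10.49 mW/cm².
I₃ = I₂ · cos²(45°) = 10.49 · 0.5 = 5.247 mW/cm².
I₄ = I₃ · cos²(67°) = 5.247 · 0.1527 = 0.801 mW/cm².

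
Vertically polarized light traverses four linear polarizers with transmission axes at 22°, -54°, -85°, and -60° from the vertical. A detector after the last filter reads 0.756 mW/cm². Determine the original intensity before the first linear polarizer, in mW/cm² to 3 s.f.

I₀ ≈ 24.9 mW/cm²

I₁ = I₀ cos²(22° − 0°) = I₀ cos²(22°) = 0.8597 I₀.
I₂ = I₁ cos²(-54° − 22°) = 0.8597 I₀ · cos²(76°) = 0.05031 I₀.
I₃ = I₂ cos²(-85° + 54°) = 0.05031 I₀ · cos²(31°) = 0.03697 I₀.
I₄ = I₃ cos²(-60° + 85°) = 0.03697 I₀ · cos²(25°) = 0.03036 I₀.
So 0.756 mW/cm² = 0.03036 I₀, giving I₀ = 0.756/0.03036 = 24.9 mW/cm².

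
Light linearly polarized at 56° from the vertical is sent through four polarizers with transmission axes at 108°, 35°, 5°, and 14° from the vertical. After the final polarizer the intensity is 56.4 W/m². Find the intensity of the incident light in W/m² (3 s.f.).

By Malus's law, I₁ = I₀ cos²(108° − 56°) = I₀ cos²(52°) = 0.379 I₀.
I₂ = I₁ cos²(35° − 108°) = 0.379 I₀ · cos²(73°) = 0.0324 I₀.
I₃ = I₂ cos²(5° − 35°) = 0.0324 I₀ · cos²(30°) = 0.0243 I₀.
I₄ = I₃ cos²(14° − 5°) = 0.0243 I₀ · cos²(9°) = 0.02371 I₀.
So 56.4 W/m² = 0.02371 I₀, giving I₀ = 56.4/0.02371 = 2379 W/m².

I₀ ≈ 2380 W/m²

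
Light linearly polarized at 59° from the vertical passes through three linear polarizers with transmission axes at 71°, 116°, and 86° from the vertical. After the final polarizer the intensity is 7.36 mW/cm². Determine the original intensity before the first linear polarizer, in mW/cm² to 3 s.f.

I₀ ≈ 20.5 mW/cm²

I₁ = I₀ cos²(71° − 59°) = I₀ cos²(12°) = 0.9568 I₀.
I₂ = I₁ cos²(116° − 71°) = 0.9568 I₀ · cos²(45°) = 0.4784 I₀.
I₃ = I₂ cos²(86° − 116°) = 0.4784 I₀ · cos²(30°) = 0.3588 I₀.
So 7.36 mW/cm² = 0.3588 I₀, giving I₀ = 7.36/0.3588 = 20.51 mW/cm².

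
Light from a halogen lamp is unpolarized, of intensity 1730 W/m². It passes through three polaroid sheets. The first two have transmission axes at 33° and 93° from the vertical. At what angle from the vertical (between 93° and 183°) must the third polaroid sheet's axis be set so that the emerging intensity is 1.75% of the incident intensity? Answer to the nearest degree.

θ ≈ 161°

Unpolarized light through the first polarizer → I₁ = ½ I₀, now polarized at 33°.
I₂ = I₁ cos²(93° − 33°) = 0.5 I₀ · cos²(60°) = 0.125 I₀.
Need I₃/I₀ = 0.0175, so cos²(θ − 93°) = 0.0175 / 0.125 = 0.14.
θ − 93° = arccos(√0.14) = 68.0°, giving θ ≈ 93 + 68.0 = 161.0°.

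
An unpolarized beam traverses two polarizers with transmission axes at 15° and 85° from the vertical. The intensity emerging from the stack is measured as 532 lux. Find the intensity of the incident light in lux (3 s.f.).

Unpolarized light through the first polarizer → I₁ = ½ I₀, now polarized at 15°.
I₂ = I₁ cos²(85° − 15°) = 0.5 I₀ · cos²(70°) = 0.05849 I₀.
So 532 lux = 0.05849 I₀, giving I₀ = 532/0.05849 = 9096 lux.

I₀ ≈ 9100 lux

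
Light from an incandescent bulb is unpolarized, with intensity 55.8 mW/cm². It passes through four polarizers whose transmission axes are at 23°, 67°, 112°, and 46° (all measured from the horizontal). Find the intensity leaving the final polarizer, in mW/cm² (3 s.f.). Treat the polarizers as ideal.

Unpolarized light through the first polarizer → I₁ = 55.8 mW/cm²/2 = 27.9 mW/cm², polarized at 23°.
I₂ = I₁ · cos²(44°) = 27.9 · 0.5174 = 14.44 mW/cm².
I₃ = I₂ · cos²(45°) = 14.44 · 0.5 = 7.218 mW/cm².
I₄ = I₃ · cos²(66°) = 7.218 · 0.1654 = 1.194 mW/cm².

I ≈ 1.19 mW/cm²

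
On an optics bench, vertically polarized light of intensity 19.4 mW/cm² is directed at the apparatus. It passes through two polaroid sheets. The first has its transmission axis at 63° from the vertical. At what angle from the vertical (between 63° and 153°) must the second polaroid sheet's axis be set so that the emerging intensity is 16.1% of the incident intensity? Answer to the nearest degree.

By Malus's law, I₁ = I₀ cos²(63° − 0°) = I₀ cos²(63°) = 0.2061 I₀.
Need I₂/I₀ = 0.161, so cos²(θ − 63°) = 0.161 / 0.2061 = 0.7811.
θ − 63° = arccos(√0.7811) = 27.9°, giving θ ≈ 63 + 27.9 = 90.9°.

θ ≈ 91°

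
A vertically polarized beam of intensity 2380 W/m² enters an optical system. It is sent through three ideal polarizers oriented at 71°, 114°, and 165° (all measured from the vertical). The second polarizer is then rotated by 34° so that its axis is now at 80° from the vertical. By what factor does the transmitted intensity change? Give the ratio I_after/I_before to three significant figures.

I_new/I_old ≈ 0.0350

Before rotation:
I₁ = I₀ cos²(71° − 0°) = I₀ cos²(71°) = 0.106 I₀.
I₂ = I₁ cos²(114° − 71°) = 0.106 I₀ · cos²(43°) = 0.05669 I₀.
I₃ = I₂ cos²(165° − 114°) = 0.05669 I₀ · cos²(51°) = 0.02245 I₀.
After rotation:
I₁ = I₀ cos²(71° − 0°) = I₀ cos²(71°) = 0.106 I₀.
I₂ = I₁ cos²(80° − 71°) = 0.106 I₀ · cos²(9°) = 0.1034 I₀.
I₃ = I₂ cos²(165° − 80°) = 0.1034 I₀ · cos²(85°) = 0.0007854 I₀.
Ratio = 0.0007854 / 0.02245 = 0.03498.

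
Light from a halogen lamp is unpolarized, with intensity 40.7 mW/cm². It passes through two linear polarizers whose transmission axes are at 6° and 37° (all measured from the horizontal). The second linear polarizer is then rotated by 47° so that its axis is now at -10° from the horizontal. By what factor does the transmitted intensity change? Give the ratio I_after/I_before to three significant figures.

I_new/I_old ≈ 1.26

Before rotation:
Unpolarized light through the first polarizer → I₁ = ½ I₀, now polarized at 6°.
I₂ = I₁ cos²(37° − 6°) = 0.5 I₀ · cos²(31°) = 0.3674 I₀.
After rotation:
Unpolarized light through the first polarizer → I₁ = ½ I₀, now polarized at 6°.
I₂ = I₁ cos²(-10° − 6°) = 0.5 I₀ · cos²(16°) = 0.462 I₀.
Ratio = 0.462 / 0.3674 = 1.258.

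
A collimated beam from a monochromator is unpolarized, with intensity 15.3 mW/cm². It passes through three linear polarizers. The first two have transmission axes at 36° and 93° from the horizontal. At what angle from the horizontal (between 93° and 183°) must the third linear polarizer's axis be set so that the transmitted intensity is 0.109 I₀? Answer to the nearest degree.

Unpolarized light through the first polarizer → I₁ = ½ I₀, now polarized at 36°.
I₂ = I₁ cos²(93° − 36°) = 0.5 I₀ · cos²(57°) = 0.1483 I₀.
Need I₃/I₀ = 0.109, so cos²(θ − 93°) = 0.109 / 0.1483 = 0.7349.
θ − 93° = arccos(√0.7349) = 31.0°, giving θ ≈ 93 + 31.0 = 124.0°.

θ ≈ 124°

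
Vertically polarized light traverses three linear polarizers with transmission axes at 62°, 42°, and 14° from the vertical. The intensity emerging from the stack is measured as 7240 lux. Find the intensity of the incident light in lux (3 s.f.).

I₀ ≈ 4.77e4 lux

By Malus's law, I₁ = I₀ cos²(62° − 0°) = I₀ cos²(62°) = 0.2204 I₀.
I₂ = I₁ cos²(42° − 62°) = 0.2204 I₀ · cos²(20°) = 0.1946 I₀.
I₃ = I₂ cos²(14° − 42°) = 0.1946 I₀ · cos²(28°) = 0.1517 I₀.
So 7240 lux = 0.1517 I₀, giving I₀ = 7240/0.1517 = 4.772e+04 lux.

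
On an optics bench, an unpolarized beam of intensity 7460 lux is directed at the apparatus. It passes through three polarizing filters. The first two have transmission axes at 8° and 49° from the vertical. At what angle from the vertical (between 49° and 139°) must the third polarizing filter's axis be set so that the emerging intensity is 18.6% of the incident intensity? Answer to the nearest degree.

θ ≈ 85°

Unpolarized light through the first polarizer → I₁ = ½ I₀, now polarized at 8°.
I₂ = I₁ cos²(49° − 8°) = 0.5 I₀ · cos²(41°) = 0.2848 I₀.
Need I₃/I₀ = 0.186, so cos²(θ − 49°) = 0.186 / 0.2848 = 0.6531.
θ − 49° = arccos(√0.6531) = 36.1°, giving θ ≈ 49 + 36.1 = 85.1°.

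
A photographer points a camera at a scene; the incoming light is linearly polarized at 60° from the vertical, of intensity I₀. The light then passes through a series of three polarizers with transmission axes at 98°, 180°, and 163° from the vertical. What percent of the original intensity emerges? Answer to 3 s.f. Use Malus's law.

By Malus's law, I₁ = I₀ cos²(98° − 60°) = I₀ cos²(38°) = 0.621 I₀.
I₂ = I₁ cos²(180° − 98°) = 0.621 I₀ · cos²(82°) = 0.01203 I₀.
I₃ = I₂ cos²(163° − 180°) = 0.01203 I₀ · cos²(17°) = 0.011 I₀.
That is 1.1% of the incident intensity.

≈ 1.10%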